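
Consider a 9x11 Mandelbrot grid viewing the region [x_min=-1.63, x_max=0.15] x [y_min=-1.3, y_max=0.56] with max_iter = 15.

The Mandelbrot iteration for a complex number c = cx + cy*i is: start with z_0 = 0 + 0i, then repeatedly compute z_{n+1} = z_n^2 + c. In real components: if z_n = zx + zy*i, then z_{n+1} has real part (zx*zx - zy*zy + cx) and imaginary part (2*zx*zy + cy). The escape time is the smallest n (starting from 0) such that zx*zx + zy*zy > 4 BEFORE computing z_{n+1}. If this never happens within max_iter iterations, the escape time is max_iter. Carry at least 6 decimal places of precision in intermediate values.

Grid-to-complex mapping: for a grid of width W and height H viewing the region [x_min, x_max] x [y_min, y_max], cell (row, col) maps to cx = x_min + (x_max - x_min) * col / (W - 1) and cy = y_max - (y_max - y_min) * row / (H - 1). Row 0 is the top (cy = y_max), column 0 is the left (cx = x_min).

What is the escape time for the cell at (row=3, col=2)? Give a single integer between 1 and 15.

z_0 = 0 + 0i, c = -1.1850 + 0.0020i
Iter 1: z = -1.1850 + 0.0020i, |z|^2 = 1.4042
Iter 2: z = 0.2192 + -0.0027i, |z|^2 = 0.0481
Iter 3: z = -1.1369 + 0.0008i, |z|^2 = 1.2927
Iter 4: z = 0.1077 + 0.0002i, |z|^2 = 0.0116
Iter 5: z = -1.1734 + 0.0020i, |z|^2 = 1.3769
Iter 6: z = 0.1919 + -0.0028i, |z|^2 = 0.0368
Iter 7: z = -1.1482 + 0.0009i, |z|^2 = 1.3183
Iter 8: z = 0.1333 + -0.0001i, |z|^2 = 0.0178
Iter 9: z = -1.1672 + 0.0020i, |z|^2 = 1.3624
Iter 10: z = 0.1774 + -0.0026i, |z|^2 = 0.0315
Iter 11: z = -1.1535 + 0.0011i, |z|^2 = 1.3306
Iter 12: z = 0.1456 + -0.0005i, |z|^2 = 0.0212
Iter 13: z = -1.1638 + 0.0019i, |z|^2 = 1.3544
Iter 14: z = 0.1694 + -0.0023i, |z|^2 = 0.0287

Answer: 15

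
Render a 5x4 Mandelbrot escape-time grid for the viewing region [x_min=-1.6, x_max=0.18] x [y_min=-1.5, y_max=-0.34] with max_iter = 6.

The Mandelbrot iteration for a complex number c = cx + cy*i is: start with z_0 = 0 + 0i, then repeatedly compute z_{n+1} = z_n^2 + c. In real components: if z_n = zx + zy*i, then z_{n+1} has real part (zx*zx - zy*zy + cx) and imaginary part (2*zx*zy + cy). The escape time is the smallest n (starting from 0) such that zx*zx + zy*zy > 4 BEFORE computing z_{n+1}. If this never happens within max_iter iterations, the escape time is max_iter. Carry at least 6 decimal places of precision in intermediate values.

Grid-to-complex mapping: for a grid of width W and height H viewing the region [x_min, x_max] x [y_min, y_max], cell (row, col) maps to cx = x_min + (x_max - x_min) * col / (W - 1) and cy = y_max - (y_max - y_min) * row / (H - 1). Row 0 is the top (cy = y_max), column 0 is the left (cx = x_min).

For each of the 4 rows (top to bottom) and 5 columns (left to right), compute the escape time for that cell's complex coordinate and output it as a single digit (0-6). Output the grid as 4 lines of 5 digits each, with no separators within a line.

Answer: 46666
33466
23353
12222

Derivation:
(row=0, col=0): c = -1.6000 + -0.3400i → escape time 4
(row=0, col=1): c = -1.1550 + -0.3400i → escape time 6
(row=0, col=2): c = -0.7100 + -0.3400i → escape time 6
(row=0, col=3): c = -0.2650 + -0.3400i → escape time 6
(row=0, col=4): c = 0.1800 + -0.3400i → escape time 6
(row=1, col=0): c = -1.6000 + -0.7267i → escape time 3
(row=1, col=1): c = -1.1550 + -0.7267i → escape time 3
(row=1, col=2): c = -0.7100 + -0.7267i → escape time 4
(row=1, col=3): c = -0.2650 + -0.7267i → escape time 6
(row=1, col=4): c = 0.1800 + -0.7267i → escape time 6
(row=2, col=0): c = -1.6000 + -1.1133i → escape time 2
(row=2, col=1): c = -1.1550 + -1.1133i → escape time 3
(row=2, col=2): c = -0.7100 + -1.1133i → escape time 3
(row=2, col=3): c = -0.2650 + -1.1133i → escape time 5
(row=2, col=4): c = 0.1800 + -1.1133i → escape time 3
(row=3, col=0): c = -1.6000 + -1.5000i → escape time 1
(row=3, col=1): c = -1.1550 + -1.5000i → escape time 2
(row=3, col=2): c = -0.7100 + -1.5000i → escape time 2
(row=3, col=3): c = -0.2650 + -1.5000i → escape time 2
(row=3, col=4): c = 0.1800 + -1.5000i → escape time 2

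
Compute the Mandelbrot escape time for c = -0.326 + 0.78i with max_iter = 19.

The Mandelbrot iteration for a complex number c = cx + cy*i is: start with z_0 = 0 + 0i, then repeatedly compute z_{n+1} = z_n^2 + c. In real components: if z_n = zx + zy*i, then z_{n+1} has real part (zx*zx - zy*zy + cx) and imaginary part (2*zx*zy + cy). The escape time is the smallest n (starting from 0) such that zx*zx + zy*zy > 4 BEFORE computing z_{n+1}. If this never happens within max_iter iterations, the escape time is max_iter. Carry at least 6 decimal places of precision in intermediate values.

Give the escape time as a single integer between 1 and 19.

Answer: 8

Derivation:
z_0 = 0 + 0i, c = -0.3260 + 0.7800i
Iter 1: z = -0.3260 + 0.7800i, |z|^2 = 0.7147
Iter 2: z = -0.8281 + 0.2714i, |z|^2 = 0.7595
Iter 3: z = 0.2861 + 0.3304i, |z|^2 = 0.1910
Iter 4: z = -0.3533 + 0.9691i, |z|^2 = 1.0639
Iter 5: z = -1.1403 + 0.0952i, |z|^2 = 1.3093
Iter 6: z = 0.9652 + 0.5629i, |z|^2 = 1.2484
Iter 7: z = 0.2887 + 1.8665i, |z|^2 = 3.5673
Iter 8: z = -3.7266 + 1.8577i, |z|^2 = 17.3390
Escaped at iteration 8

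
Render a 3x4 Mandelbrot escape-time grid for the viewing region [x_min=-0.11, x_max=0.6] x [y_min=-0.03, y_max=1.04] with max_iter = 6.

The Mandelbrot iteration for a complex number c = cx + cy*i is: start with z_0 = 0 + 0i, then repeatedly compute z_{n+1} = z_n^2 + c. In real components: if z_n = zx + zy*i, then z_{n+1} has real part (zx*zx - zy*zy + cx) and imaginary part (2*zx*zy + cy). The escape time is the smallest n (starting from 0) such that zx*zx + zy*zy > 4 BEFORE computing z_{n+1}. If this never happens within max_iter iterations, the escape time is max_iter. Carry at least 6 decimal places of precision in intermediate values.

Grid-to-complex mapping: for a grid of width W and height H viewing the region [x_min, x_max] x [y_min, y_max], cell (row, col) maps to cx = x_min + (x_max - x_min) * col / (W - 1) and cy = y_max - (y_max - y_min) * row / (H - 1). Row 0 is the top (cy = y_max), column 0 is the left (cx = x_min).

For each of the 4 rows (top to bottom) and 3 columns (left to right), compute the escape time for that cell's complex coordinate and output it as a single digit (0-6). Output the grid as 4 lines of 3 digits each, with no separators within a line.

Answer: 632
663
664
664

Derivation:
(row=0, col=0): c = -0.1100 + 1.0400i → escape time 6
(row=0, col=1): c = 0.2450 + 1.0400i → escape time 3
(row=0, col=2): c = 0.6000 + 1.0400i → escape time 2
(row=1, col=0): c = -0.1100 + 0.6833i → escape time 6
(row=1, col=1): c = 0.2450 + 0.6833i → escape time 6
(row=1, col=2): c = 0.6000 + 0.6833i → escape time 3
(row=2, col=0): c = -0.1100 + 0.3267i → escape time 6
(row=2, col=1): c = 0.2450 + 0.3267i → escape time 6
(row=2, col=2): c = 0.6000 + 0.3267i → escape time 4
(row=3, col=0): c = -0.1100 + -0.0300i → escape time 6
(row=3, col=1): c = 0.2450 + -0.0300i → escape time 6
(row=3, col=2): c = 0.6000 + -0.0300i → escape time 4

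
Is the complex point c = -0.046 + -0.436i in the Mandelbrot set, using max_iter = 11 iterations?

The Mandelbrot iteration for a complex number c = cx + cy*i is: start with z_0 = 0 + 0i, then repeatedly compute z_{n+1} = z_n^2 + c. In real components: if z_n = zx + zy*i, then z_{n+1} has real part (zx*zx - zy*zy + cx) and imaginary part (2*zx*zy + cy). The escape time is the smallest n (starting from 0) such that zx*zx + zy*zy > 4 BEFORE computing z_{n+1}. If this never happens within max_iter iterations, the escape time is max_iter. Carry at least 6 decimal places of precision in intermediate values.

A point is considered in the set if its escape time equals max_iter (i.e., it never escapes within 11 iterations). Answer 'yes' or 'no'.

z_0 = 0 + 0i, c = -0.0460 + -0.4360i
Iter 1: z = -0.0460 + -0.4360i, |z|^2 = 0.1922
Iter 2: z = -0.2340 + -0.3959i, |z|^2 = 0.2115
Iter 3: z = -0.1480 + -0.2507i, |z|^2 = 0.0848
Iter 4: z = -0.0870 + -0.3618i, |z|^2 = 0.1385
Iter 5: z = -0.1693 + -0.3731i, |z|^2 = 0.1679
Iter 6: z = -0.1565 + -0.3097i, |z|^2 = 0.1204
Iter 7: z = -0.1174 + -0.3391i, |z|^2 = 0.1288
Iter 8: z = -0.1472 + -0.3564i, |z|^2 = 0.1487
Iter 9: z = -0.1513 + -0.3311i, |z|^2 = 0.1325
Iter 10: z = -0.1327 + -0.3358i, |z|^2 = 0.1304
Did not escape in 11 iterations → in set

Answer: yes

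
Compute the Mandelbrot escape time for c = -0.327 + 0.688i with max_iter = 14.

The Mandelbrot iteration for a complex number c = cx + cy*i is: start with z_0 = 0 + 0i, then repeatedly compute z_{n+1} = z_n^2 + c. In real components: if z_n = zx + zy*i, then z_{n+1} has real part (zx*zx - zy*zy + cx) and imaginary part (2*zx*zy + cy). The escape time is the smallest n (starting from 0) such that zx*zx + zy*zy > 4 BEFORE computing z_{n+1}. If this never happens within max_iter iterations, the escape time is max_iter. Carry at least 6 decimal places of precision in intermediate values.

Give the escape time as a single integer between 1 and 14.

z_0 = 0 + 0i, c = -0.3270 + 0.6880i
Iter 1: z = -0.3270 + 0.6880i, |z|^2 = 0.5803
Iter 2: z = -0.6934 + 0.2380i, |z|^2 = 0.5375
Iter 3: z = 0.0972 + 0.3579i, |z|^2 = 0.1375
Iter 4: z = -0.4456 + 0.7575i, |z|^2 = 0.7725
Iter 5: z = -0.7023 + 0.0128i, |z|^2 = 0.4934
Iter 6: z = 0.1660 + 0.6700i, |z|^2 = 0.4764
Iter 7: z = -0.7483 + 0.9105i, |z|^2 = 1.3889
Iter 8: z = -0.5960 + -0.6746i, |z|^2 = 0.8103
Iter 9: z = -0.4269 + 1.4922i, |z|^2 = 2.4087
Iter 10: z = -2.3713 + -0.5859i, |z|^2 = 5.9663
Escaped at iteration 10

Answer: 10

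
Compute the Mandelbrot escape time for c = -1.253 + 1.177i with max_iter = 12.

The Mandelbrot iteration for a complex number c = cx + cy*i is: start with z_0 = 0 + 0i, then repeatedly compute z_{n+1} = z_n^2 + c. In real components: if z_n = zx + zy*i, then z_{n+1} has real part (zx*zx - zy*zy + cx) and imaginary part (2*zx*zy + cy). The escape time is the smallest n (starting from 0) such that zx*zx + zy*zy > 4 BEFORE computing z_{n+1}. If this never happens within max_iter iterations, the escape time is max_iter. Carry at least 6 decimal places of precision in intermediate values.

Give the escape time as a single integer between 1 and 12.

z_0 = 0 + 0i, c = -1.2530 + 1.1770i
Iter 1: z = -1.2530 + 1.1770i, |z|^2 = 2.9553
Iter 2: z = -1.0683 + -1.7726i, |z|^2 = 4.2833
Escaped at iteration 2

Answer: 2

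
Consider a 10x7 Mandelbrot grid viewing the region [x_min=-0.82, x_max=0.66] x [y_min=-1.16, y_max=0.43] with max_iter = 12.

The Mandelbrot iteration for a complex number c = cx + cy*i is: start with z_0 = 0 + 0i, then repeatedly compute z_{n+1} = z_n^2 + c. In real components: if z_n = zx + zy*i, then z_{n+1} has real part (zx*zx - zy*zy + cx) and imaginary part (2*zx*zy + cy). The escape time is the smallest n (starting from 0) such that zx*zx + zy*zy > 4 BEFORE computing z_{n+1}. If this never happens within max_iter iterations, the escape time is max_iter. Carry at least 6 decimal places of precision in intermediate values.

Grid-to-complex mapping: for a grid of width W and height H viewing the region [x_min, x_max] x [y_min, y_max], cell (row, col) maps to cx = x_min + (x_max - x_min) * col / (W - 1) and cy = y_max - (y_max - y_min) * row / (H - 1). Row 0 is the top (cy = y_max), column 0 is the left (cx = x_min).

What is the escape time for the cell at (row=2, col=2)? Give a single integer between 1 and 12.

z_0 = 0 + 0i, c = -0.4911 + -0.1000i
Iter 1: z = -0.4911 + -0.1000i, |z|^2 = 0.2512
Iter 2: z = -0.2599 + -0.0018i, |z|^2 = 0.0676
Iter 3: z = -0.4236 + -0.0991i, |z|^2 = 0.1892
Iter 4: z = -0.3215 + -0.0161i, |z|^2 = 0.1036
Iter 5: z = -0.3880 + -0.0897i, |z|^2 = 0.1586
Iter 6: z = -0.3486 + -0.0304i, |z|^2 = 0.1225
Iter 7: z = -0.3705 + -0.0788i, |z|^2 = 0.1435
Iter 8: z = -0.3600 + -0.0416i, |z|^2 = 0.1314
Iter 9: z = -0.3632 + -0.0700i, |z|^2 = 0.1368
Iter 10: z = -0.3641 + -0.0491i, |z|^2 = 0.1350
Iter 11: z = -0.3610 + -0.0642i, |z|^2 = 0.1344

Answer: 12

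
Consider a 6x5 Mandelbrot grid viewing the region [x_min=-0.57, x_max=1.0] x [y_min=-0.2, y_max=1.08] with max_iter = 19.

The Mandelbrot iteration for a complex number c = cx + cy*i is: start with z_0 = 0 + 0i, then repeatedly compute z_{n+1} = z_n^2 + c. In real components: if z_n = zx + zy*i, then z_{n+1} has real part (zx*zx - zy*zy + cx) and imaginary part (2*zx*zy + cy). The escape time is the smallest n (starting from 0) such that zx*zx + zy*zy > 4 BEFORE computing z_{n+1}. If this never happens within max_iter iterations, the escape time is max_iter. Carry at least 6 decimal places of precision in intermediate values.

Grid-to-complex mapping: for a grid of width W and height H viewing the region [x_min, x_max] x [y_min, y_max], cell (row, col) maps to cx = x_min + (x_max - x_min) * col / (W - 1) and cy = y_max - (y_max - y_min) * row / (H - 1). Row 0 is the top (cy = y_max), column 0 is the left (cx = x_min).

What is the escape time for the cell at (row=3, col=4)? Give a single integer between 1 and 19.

Answer: 3

Derivation:
z_0 = 0 + 0i, c = 0.6860 + 0.1200i
Iter 1: z = 0.6860 + 0.1200i, |z|^2 = 0.4850
Iter 2: z = 1.1422 + 0.2846i, |z|^2 = 1.3856
Iter 3: z = 1.9096 + 0.7702i, |z|^2 = 4.2398
Escaped at iteration 3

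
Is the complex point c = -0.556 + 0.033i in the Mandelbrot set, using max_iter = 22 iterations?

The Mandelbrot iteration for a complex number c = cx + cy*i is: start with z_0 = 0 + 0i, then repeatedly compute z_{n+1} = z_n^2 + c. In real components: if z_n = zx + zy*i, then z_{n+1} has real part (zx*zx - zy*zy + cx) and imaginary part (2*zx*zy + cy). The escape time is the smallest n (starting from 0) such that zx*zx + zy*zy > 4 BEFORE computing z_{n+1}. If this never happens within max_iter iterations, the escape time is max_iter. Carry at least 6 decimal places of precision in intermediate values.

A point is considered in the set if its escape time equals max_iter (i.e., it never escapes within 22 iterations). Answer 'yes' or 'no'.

Answer: yes

Derivation:
z_0 = 0 + 0i, c = -0.5560 + 0.0330i
Iter 1: z = -0.5560 + 0.0330i, |z|^2 = 0.3102
Iter 2: z = -0.2480 + -0.0037i, |z|^2 = 0.0615
Iter 3: z = -0.4945 + 0.0348i, |z|^2 = 0.2458
Iter 4: z = -0.3127 + -0.0015i, |z|^2 = 0.0978
Iter 5: z = -0.4583 + 0.0339i, |z|^2 = 0.2111
Iter 6: z = -0.3472 + 0.0019i, |z|^2 = 0.1205
Iter 7: z = -0.4355 + 0.0317i, |z|^2 = 0.1907
Iter 8: z = -0.3674 + 0.0054i, |z|^2 = 0.1350
Iter 9: z = -0.4211 + 0.0290i, |z|^2 = 0.1782
Iter 10: z = -0.3795 + 0.0086i, |z|^2 = 0.1441
Iter 11: z = -0.4120 + 0.0265i, |z|^2 = 0.1705
Iter 12: z = -0.3869 + 0.0112i, |z|^2 = 0.1498
Iter 13: z = -0.4064 + 0.0244i, |z|^2 = 0.1658
Iter 14: z = -0.3914 + 0.0132i, |z|^2 = 0.1534
Iter 15: z = -0.4030 + 0.0227i, |z|^2 = 0.1629
Iter 16: z = -0.3941 + 0.0147i, |z|^2 = 0.1556
Iter 17: z = -0.4009 + 0.0214i, |z|^2 = 0.1612
Iter 18: z = -0.3958 + 0.0159i, |z|^2 = 0.1569
Iter 19: z = -0.3996 + 0.0205i, |z|^2 = 0.1601
Iter 20: z = -0.3967 + 0.0167i, |z|^2 = 0.1577
Iter 21: z = -0.3989 + 0.0198i, |z|^2 = 0.1595
Did not escape in 22 iterations → in set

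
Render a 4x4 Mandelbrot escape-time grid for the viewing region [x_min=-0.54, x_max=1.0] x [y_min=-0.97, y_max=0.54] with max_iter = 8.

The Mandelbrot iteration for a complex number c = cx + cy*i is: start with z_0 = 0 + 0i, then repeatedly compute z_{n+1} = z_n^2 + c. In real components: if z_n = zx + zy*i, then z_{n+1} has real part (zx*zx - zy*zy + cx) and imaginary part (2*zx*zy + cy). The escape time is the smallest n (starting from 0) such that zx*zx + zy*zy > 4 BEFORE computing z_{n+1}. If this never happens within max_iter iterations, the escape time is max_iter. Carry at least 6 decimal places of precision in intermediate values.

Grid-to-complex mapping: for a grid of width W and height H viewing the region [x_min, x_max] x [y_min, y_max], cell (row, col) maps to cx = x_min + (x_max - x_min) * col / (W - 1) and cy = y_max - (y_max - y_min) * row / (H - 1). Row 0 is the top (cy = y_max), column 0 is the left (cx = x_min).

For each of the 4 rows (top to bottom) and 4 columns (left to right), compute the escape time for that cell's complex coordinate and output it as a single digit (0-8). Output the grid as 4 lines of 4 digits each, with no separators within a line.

Answer: 8852
8852
8852
4832

Derivation:
(row=0, col=0): c = -0.5400 + 0.5400i → escape time 8
(row=0, col=1): c = -0.0267 + 0.5400i → escape time 8
(row=0, col=2): c = 0.4867 + 0.5400i → escape time 5
(row=0, col=3): c = 1.0000 + 0.5400i → escape time 2
(row=1, col=0): c = -0.5400 + 0.0367i → escape time 8
(row=1, col=1): c = -0.0267 + 0.0367i → escape time 8
(row=1, col=2): c = 0.4867 + 0.0367i → escape time 5
(row=1, col=3): c = 1.0000 + 0.0367i → escape time 2
(row=2, col=0): c = -0.5400 + -0.4667i → escape time 8
(row=2, col=1): c = -0.0267 + -0.4667i → escape time 8
(row=2, col=2): c = 0.4867 + -0.4667i → escape time 5
(row=2, col=3): c = 1.0000 + -0.4667i → escape time 2
(row=3, col=0): c = -0.5400 + -0.9700i → escape time 4
(row=3, col=1): c = -0.0267 + -0.9700i → escape time 8
(row=3, col=2): c = 0.4867 + -0.9700i → escape time 3
(row=3, col=3): c = 1.0000 + -0.9700i → escape time 2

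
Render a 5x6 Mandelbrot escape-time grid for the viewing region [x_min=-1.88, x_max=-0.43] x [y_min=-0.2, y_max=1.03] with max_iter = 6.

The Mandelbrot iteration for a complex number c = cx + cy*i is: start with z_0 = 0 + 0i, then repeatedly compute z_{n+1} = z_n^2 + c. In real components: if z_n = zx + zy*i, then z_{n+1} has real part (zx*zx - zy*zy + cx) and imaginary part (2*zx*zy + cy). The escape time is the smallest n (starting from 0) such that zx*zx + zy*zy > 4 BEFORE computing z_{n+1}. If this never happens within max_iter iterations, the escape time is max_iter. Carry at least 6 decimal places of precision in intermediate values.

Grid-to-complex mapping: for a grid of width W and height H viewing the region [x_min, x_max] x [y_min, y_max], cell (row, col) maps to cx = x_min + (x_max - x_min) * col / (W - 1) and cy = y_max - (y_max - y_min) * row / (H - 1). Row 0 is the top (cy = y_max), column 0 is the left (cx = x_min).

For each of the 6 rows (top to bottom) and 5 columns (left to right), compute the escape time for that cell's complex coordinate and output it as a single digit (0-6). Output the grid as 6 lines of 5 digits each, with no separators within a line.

(row=0, col=0): c = -1.8800 + 1.0300i → escape time 1
(row=0, col=1): c = -1.5175 + 1.0300i → escape time 2
(row=0, col=2): c = -1.1550 + 1.0300i → escape time 3
(row=0, col=3): c = -0.7925 + 1.0300i → escape time 3
(row=0, col=4): c = -0.4300 + 1.0300i → escape time 4
(row=1, col=0): c = -1.8800 + 0.7840i → escape time 1
(row=1, col=1): c = -1.5175 + 0.7840i → escape time 3
(row=1, col=2): c = -1.1550 + 0.7840i → escape time 3
(row=1, col=3): c = -0.7925 + 0.7840i → escape time 4
(row=1, col=4): c = -0.4300 + 0.7840i → escape time 6
(row=2, col=0): c = -1.8800 + 0.5380i → escape time 2
(row=2, col=1): c = -1.5175 + 0.5380i → escape time 3
(row=2, col=2): c = -1.1550 + 0.5380i → escape time 4
(row=2, col=3): c = -0.7925 + 0.5380i → escape time 6
(row=2, col=4): c = -0.4300 + 0.5380i → escape time 6
(row=3, col=0): c = -1.8800 + 0.2920i → escape time 3
(row=3, col=1): c = -1.5175 + 0.2920i → escape time 5
(row=3, col=2): c = -1.1550 + 0.2920i → escape time 6
(row=3, col=3): c = -0.7925 + 0.2920i → escape time 6
(row=3, col=4): c = -0.4300 + 0.2920i → escape time 6
(row=4, col=0): c = -1.8800 + 0.0460i → escape time 6
(row=4, col=1): c = -1.5175 + 0.0460i → escape time 6
(row=4, col=2): c = -1.1550 + 0.0460i → escape time 6
(row=4, col=3): c = -0.7925 + 0.0460i → escape time 6
(row=4, col=4): c = -0.4300 + 0.0460i → escape time 6
(row=5, col=0): c = -1.8800 + -0.2000i → escape time 4
(row=5, col=1): c = -1.5175 + -0.2000i → escape time 5
(row=5, col=2): c = -1.1550 + -0.2000i → escape time 6
(row=5, col=3): c = -0.7925 + -0.2000i → escape time 6
(row=5, col=4): c = -0.4300 + -0.2000i → escape time 6

Answer: 12334
13346
23466
35666
66666
45666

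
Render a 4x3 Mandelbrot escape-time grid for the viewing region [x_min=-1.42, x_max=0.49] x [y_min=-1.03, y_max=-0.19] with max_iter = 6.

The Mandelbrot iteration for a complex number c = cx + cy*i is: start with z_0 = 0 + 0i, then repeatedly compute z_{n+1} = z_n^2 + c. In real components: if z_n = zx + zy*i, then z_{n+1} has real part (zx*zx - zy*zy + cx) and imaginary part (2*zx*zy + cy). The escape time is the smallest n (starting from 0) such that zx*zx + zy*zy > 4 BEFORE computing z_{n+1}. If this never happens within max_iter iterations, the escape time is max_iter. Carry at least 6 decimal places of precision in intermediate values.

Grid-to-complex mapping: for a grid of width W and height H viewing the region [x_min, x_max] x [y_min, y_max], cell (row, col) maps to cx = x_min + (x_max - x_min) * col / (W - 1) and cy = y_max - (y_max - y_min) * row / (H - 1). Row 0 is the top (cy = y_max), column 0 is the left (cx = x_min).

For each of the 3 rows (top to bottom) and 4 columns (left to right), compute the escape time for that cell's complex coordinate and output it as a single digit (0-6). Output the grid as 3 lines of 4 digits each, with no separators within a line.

(row=0, col=0): c = -1.4200 + -0.1900i → escape time 6
(row=0, col=1): c = -0.7833 + -0.1900i → escape time 6
(row=0, col=2): c = -0.1467 + -0.1900i → escape time 6
(row=0, col=3): c = 0.4900 + -0.1900i → escape time 5
(row=1, col=0): c = -1.4200 + -0.6100i → escape time 3
(row=1, col=1): c = -0.7833 + -0.6100i → escape time 5
(row=1, col=2): c = -0.1467 + -0.6100i → escape time 6
(row=1, col=3): c = 0.4900 + -0.6100i → escape time 4
(row=2, col=0): c = -1.4200 + -1.0300i → escape time 3
(row=2, col=1): c = -0.7833 + -1.0300i → escape time 3
(row=2, col=2): c = -0.1467 + -1.0300i → escape time 6
(row=2, col=3): c = 0.4900 + -1.0300i → escape time 2

Answer: 6665
3564
3362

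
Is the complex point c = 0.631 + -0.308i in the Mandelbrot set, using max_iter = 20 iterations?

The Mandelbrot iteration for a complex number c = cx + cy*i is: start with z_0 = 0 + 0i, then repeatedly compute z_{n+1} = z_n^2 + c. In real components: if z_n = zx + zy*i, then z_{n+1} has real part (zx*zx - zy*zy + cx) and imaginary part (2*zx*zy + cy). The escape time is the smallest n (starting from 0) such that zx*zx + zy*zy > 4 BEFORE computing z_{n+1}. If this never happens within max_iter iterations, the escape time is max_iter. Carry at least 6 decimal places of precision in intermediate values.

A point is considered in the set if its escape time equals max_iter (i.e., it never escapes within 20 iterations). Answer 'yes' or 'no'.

Answer: no

Derivation:
z_0 = 0 + 0i, c = 0.6310 + -0.3080i
Iter 1: z = 0.6310 + -0.3080i, |z|^2 = 0.4930
Iter 2: z = 0.9343 + -0.6967i, |z|^2 = 1.3583
Iter 3: z = 1.0185 + -1.6098i, |z|^2 = 3.6290
Iter 4: z = -0.9232 + -3.5873i, |z|^2 = 13.7212
Escaped at iteration 4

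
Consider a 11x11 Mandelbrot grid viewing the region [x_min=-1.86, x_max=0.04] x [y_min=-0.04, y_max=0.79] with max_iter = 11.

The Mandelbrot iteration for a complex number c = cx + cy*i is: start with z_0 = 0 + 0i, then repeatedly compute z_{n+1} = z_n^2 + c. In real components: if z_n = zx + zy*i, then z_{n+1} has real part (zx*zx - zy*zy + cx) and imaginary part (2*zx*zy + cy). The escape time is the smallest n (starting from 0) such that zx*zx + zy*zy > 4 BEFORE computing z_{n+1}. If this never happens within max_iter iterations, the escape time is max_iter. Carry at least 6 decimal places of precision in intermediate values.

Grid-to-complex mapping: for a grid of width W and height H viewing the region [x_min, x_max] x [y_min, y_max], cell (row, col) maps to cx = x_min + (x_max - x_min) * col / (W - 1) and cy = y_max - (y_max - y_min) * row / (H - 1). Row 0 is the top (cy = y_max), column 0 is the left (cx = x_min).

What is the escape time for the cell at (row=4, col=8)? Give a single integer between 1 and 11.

Answer: 11

Derivation:
z_0 = 0 + 0i, c = -0.3400 + 0.4580i
Iter 1: z = -0.3400 + 0.4580i, |z|^2 = 0.3254
Iter 2: z = -0.4342 + 0.1466i, |z|^2 = 0.2100
Iter 3: z = -0.1730 + 0.3307i, |z|^2 = 0.1393
Iter 4: z = -0.4195 + 0.3436i, |z|^2 = 0.2940
Iter 5: z = -0.2821 + 0.1698i, |z|^2 = 0.1084
Iter 6: z = -0.2892 + 0.3622i, |z|^2 = 0.2149
Iter 7: z = -0.3875 + 0.2485i, |z|^2 = 0.2119
Iter 8: z = -0.2515 + 0.2654i, |z|^2 = 0.1337
Iter 9: z = -0.3472 + 0.3245i, |z|^2 = 0.2258
Iter 10: z = -0.3248 + 0.2327i, |z|^2 = 0.1596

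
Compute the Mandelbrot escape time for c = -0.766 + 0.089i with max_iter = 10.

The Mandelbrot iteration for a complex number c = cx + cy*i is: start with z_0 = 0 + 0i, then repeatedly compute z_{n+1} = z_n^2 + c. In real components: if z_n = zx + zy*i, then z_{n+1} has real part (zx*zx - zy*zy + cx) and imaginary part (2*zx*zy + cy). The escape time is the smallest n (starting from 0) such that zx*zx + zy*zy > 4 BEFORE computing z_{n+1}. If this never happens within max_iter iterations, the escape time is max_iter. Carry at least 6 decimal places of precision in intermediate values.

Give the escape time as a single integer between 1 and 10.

z_0 = 0 + 0i, c = -0.7660 + 0.0890i
Iter 1: z = -0.7660 + 0.0890i, |z|^2 = 0.5947
Iter 2: z = -0.1872 + -0.0473i, |z|^2 = 0.0373
Iter 3: z = -0.7332 + 0.1067i, |z|^2 = 0.5490
Iter 4: z = -0.2398 + -0.0675i, |z|^2 = 0.0621
Iter 5: z = -0.7131 + 0.1214i, |z|^2 = 0.5232
Iter 6: z = -0.2723 + -0.0841i, |z|^2 = 0.0812
Iter 7: z = -0.6989 + 0.1348i, |z|^2 = 0.5067
Iter 8: z = -0.2957 + -0.0994i, |z|^2 = 0.0973
Iter 9: z = -0.6885 + 0.1478i, |z|^2 = 0.4958

Answer: 10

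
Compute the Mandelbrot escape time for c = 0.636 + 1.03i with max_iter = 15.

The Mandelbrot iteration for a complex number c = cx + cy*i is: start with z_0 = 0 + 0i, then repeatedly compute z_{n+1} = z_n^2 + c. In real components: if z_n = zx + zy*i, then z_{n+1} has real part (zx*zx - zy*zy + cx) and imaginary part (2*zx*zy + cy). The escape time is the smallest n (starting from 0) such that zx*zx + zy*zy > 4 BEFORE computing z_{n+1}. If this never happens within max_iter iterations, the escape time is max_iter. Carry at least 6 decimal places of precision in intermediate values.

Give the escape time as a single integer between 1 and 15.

z_0 = 0 + 0i, c = 0.6360 + 1.0300i
Iter 1: z = 0.6360 + 1.0300i, |z|^2 = 1.4654
Iter 2: z = -0.0204 + 2.3402i, |z|^2 = 5.4768
Escaped at iteration 2

Answer: 2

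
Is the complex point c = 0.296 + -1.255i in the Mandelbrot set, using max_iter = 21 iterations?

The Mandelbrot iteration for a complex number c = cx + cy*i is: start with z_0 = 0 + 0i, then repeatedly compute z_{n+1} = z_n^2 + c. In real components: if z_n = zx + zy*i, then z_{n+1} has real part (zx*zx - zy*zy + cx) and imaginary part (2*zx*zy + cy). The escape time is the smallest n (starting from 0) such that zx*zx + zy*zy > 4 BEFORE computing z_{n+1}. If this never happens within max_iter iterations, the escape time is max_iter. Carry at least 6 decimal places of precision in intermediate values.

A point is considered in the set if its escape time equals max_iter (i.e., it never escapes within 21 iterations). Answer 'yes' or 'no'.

z_0 = 0 + 0i, c = 0.2960 + -1.2550i
Iter 1: z = 0.2960 + -1.2550i, |z|^2 = 1.6626
Iter 2: z = -1.1914 + -1.9980i, |z|^2 = 5.4113
Escaped at iteration 2

Answer: no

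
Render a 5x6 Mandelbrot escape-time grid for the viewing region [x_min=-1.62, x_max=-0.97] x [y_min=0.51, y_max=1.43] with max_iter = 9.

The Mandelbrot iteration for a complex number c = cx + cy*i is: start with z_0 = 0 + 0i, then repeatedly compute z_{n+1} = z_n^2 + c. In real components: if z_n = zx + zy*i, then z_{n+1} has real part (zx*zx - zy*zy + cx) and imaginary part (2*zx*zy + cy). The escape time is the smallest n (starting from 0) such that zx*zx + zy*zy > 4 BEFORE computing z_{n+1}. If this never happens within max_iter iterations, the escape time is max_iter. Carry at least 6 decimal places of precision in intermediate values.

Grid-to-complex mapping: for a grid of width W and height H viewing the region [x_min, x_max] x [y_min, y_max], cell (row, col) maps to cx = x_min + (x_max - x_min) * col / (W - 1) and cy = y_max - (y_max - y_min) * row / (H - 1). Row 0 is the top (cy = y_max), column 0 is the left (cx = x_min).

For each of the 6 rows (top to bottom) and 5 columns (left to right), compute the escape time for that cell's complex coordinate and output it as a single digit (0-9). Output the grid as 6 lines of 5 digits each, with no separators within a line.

(row=0, col=0): c = -1.6200 + 1.4300i → escape time 1
(row=0, col=1): c = -1.4575 + 1.4300i → escape time 1
(row=0, col=2): c = -1.2950 + 1.4300i → escape time 2
(row=0, col=3): c = -1.1325 + 1.4300i → escape time 2
(row=0, col=4): c = -0.9700 + 1.4300i → escape time 2
(row=1, col=0): c = -1.6200 + 1.2460i → escape time 1
(row=1, col=1): c = -1.4575 + 1.2460i → escape time 2
(row=1, col=2): c = -1.2950 + 1.2460i → escape time 2
(row=1, col=3): c = -1.1325 + 1.2460i → escape time 2
(row=1, col=4): c = -0.9700 + 1.2460i → escape time 3
(row=2, col=0): c = -1.6200 + 1.0620i → escape time 2
(row=2, col=1): c = -1.4575 + 1.0620i → escape time 2
(row=2, col=2): c = -1.2950 + 1.0620i → escape time 3
(row=2, col=3): c = -1.1325 + 1.0620i → escape time 3
(row=2, col=4): c = -0.9700 + 1.0620i → escape time 3
(row=3, col=0): c = -1.6200 + 0.8780i → escape time 3
(row=3, col=1): c = -1.4575 + 0.8780i → escape time 3
(row=3, col=2): c = -1.2950 + 0.8780i → escape time 3
(row=3, col=3): c = -1.1325 + 0.8780i → escape time 3
(row=3, col=4): c = -0.9700 + 0.8780i → escape time 3
(row=4, col=0): c = -1.6200 + 0.6940i → escape time 3
(row=4, col=1): c = -1.4575 + 0.6940i → escape time 3
(row=4, col=2): c = -1.2950 + 0.6940i → escape time 3
(row=4, col=3): c = -1.1325 + 0.6940i → escape time 3
(row=4, col=4): c = -0.9700 + 0.6940i → escape time 4
(row=5, col=0): c = -1.6200 + 0.5100i → escape time 3
(row=5, col=1): c = -1.4575 + 0.5100i → escape time 3
(row=5, col=2): c = -1.2950 + 0.5100i → escape time 4
(row=5, col=3): c = -1.1325 + 0.5100i → escape time 5
(row=5, col=4): c = -0.9700 + 0.5100i → escape time 5

Answer: 11222
12223
22333
33333
33334
33455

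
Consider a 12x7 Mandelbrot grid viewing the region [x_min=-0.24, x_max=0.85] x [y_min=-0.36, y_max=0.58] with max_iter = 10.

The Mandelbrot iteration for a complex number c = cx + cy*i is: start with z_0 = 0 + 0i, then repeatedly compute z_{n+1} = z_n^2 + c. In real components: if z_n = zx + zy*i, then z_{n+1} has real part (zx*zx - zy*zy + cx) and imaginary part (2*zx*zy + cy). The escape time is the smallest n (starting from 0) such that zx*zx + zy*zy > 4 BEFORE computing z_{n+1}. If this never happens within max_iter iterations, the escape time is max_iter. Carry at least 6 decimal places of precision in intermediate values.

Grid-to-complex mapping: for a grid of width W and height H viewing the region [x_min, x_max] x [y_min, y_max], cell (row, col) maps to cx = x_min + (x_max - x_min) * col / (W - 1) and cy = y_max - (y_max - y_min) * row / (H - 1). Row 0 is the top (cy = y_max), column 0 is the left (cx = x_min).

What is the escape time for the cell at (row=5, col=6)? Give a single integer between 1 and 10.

Answer: 10

Derivation:
z_0 = 0 + 0i, c = 0.3545 + -0.2033i
Iter 1: z = 0.3545 + -0.2033i, |z|^2 = 0.1670
Iter 2: z = 0.4389 + -0.3475i, |z|^2 = 0.3134
Iter 3: z = 0.4264 + -0.5084i, |z|^2 = 0.4403
Iter 4: z = 0.2779 + -0.6369i, |z|^2 = 0.4829
Iter 5: z = 0.0261 + -0.5573i, |z|^2 = 0.3113
Iter 6: z = 0.0446 + -0.2325i, |z|^2 = 0.0560
Iter 7: z = 0.3025 + -0.2241i, |z|^2 = 0.1417
Iter 8: z = 0.3958 + -0.3389i, |z|^2 = 0.2715
Iter 9: z = 0.3964 + -0.4716i, |z|^2 = 0.3796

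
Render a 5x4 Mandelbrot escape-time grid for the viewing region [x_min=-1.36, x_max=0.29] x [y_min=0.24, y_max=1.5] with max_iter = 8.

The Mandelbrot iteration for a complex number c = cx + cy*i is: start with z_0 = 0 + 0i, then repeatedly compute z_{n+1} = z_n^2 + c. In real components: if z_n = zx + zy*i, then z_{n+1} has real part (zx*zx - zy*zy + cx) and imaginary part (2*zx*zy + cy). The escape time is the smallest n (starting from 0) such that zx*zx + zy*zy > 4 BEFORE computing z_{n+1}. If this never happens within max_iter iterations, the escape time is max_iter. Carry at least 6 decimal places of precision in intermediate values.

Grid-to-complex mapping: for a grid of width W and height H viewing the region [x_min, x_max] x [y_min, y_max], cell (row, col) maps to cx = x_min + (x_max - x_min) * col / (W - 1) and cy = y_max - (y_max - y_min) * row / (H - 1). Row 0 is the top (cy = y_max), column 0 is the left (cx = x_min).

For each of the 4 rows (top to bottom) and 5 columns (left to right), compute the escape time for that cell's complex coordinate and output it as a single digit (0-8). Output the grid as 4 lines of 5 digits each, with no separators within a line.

(row=0, col=0): c = -1.3600 + 1.5000i → escape time 1
(row=0, col=1): c = -0.9475 + 1.5000i → escape time 2
(row=0, col=2): c = -0.5350 + 1.5000i → escape time 2
(row=0, col=3): c = -0.1225 + 1.5000i → escape time 2
(row=0, col=4): c = 0.2900 + 1.5000i → escape time 2
(row=1, col=0): c = -1.3600 + 1.0800i → escape time 3
(row=1, col=1): c = -0.9475 + 1.0800i → escape time 3
(row=1, col=2): c = -0.5350 + 1.0800i → escape time 4
(row=1, col=3): c = -0.1225 + 1.0800i → escape time 6
(row=1, col=4): c = 0.2900 + 1.0800i → escape time 3
(row=2, col=0): c = -1.3600 + 0.6600i → escape time 3
(row=2, col=1): c = -0.9475 + 0.6600i → escape time 4
(row=2, col=2): c = -0.5350 + 0.6600i → escape time 8
(row=2, col=3): c = -0.1225 + 0.6600i → escape time 8
(row=2, col=4): c = 0.2900 + 0.6600i → escape time 7
(row=3, col=0): c = -1.3600 + 0.2400i → escape time 7
(row=3, col=1): c = -0.9475 + 0.2400i → escape time 8
(row=3, col=2): c = -0.5350 + 0.2400i → escape time 8
(row=3, col=3): c = -0.1225 + 0.2400i → escape time 8
(row=3, col=4): c = 0.2900 + 0.2400i → escape time 8

Answer: 12222
33463
34887
78888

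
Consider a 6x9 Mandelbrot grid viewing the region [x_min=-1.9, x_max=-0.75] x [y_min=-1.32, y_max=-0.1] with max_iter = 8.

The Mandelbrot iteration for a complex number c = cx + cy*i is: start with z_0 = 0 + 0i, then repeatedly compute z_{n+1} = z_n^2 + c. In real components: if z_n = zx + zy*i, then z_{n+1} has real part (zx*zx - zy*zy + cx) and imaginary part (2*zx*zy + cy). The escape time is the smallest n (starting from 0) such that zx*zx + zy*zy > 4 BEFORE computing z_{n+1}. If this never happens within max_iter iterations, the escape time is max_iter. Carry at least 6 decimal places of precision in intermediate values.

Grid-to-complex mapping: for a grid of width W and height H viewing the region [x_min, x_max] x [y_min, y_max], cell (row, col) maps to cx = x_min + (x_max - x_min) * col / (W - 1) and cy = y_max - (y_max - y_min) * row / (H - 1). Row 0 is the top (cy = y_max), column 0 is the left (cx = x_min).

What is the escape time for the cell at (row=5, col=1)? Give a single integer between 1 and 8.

Answer: 2

Derivation:
z_0 = 0 + 0i, c = -1.6700 + -0.8625i
Iter 1: z = -1.6700 + -0.8625i, |z|^2 = 3.5328
Iter 2: z = 0.3750 + 2.0182i, |z|^2 = 4.2140
Escaped at iteration 2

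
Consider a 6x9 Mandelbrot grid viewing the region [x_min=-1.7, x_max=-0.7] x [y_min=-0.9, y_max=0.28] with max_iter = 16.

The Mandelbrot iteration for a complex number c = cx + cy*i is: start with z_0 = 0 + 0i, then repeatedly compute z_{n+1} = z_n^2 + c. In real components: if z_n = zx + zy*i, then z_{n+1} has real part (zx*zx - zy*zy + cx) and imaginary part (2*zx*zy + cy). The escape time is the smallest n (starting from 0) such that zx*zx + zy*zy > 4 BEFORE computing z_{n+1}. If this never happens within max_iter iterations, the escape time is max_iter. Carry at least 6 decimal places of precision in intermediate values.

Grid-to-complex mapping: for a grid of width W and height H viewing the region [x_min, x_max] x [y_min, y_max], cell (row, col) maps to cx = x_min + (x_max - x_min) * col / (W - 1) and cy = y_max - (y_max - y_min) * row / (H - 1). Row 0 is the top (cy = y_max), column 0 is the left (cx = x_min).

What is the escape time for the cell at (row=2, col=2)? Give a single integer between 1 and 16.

Answer: 16

Derivation:
z_0 = 0 + 0i, c = -1.3000 + -0.0150i
Iter 1: z = -1.3000 + -0.0150i, |z|^2 = 1.6902
Iter 2: z = 0.3898 + 0.0240i, |z|^2 = 0.1525
Iter 3: z = -1.1487 + 0.0037i, |z|^2 = 1.3194
Iter 4: z = 0.0194 + -0.0235i, |z|^2 = 0.0009
Iter 5: z = -1.3002 + -0.0159i, |z|^2 = 1.6907
Iter 6: z = 0.3902 + 0.0264i, |z|^2 = 0.1530
Iter 7: z = -1.1484 + 0.0056i, |z|^2 = 1.3189
Iter 8: z = 0.0189 + -0.0278i, |z|^2 = 0.0011
Iter 9: z = -1.3004 + -0.0161i, |z|^2 = 1.6913
Iter 10: z = 0.3908 + 0.0267i, |z|^2 = 0.1535
Iter 11: z = -1.1480 + 0.0059i, |z|^2 = 1.3179
Iter 12: z = 0.0178 + -0.0286i, |z|^2 = 0.0011
Iter 13: z = -1.3005 + -0.0160i, |z|^2 = 1.6916
Iter 14: z = 0.3910 + 0.0267i, |z|^2 = 0.1536
Iter 15: z = -1.1478 + 0.0058i, |z|^2 = 1.3175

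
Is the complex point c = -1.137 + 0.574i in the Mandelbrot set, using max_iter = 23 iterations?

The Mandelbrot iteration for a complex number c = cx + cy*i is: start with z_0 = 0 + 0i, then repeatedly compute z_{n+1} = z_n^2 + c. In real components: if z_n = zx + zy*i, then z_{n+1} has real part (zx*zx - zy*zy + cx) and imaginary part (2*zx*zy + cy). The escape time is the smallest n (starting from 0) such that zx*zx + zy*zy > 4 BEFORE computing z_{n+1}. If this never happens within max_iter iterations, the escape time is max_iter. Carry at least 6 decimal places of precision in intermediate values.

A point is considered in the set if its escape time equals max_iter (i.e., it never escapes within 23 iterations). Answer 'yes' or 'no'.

Answer: no

Derivation:
z_0 = 0 + 0i, c = -1.1370 + 0.5740i
Iter 1: z = -1.1370 + 0.5740i, |z|^2 = 1.6222
Iter 2: z = -0.1737 + -0.7313i, |z|^2 = 0.5649
Iter 3: z = -1.6416 + 0.8281i, |z|^2 = 3.3805
Iter 4: z = 0.8721 + -2.1447i, |z|^2 = 5.3602
Escaped at iteration 4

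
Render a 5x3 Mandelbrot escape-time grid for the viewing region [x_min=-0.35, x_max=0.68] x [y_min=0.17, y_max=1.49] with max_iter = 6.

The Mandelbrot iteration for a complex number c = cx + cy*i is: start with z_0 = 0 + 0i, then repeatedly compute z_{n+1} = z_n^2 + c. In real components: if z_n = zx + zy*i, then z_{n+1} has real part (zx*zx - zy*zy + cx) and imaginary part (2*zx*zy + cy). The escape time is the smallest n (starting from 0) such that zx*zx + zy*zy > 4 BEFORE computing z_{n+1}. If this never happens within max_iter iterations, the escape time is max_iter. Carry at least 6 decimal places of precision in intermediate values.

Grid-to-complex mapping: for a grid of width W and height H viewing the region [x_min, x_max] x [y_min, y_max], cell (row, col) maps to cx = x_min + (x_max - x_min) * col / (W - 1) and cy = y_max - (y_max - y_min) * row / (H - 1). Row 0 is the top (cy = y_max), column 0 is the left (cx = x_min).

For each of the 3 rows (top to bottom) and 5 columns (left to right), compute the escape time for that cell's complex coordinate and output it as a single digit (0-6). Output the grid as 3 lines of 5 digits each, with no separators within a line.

(row=0, col=0): c = -0.3500 + 1.4900i → escape time 2
(row=0, col=1): c = -0.0925 + 1.4900i → escape time 2
(row=0, col=2): c = 0.1650 + 1.4900i → escape time 2
(row=0, col=3): c = 0.4225 + 1.4900i → escape time 2
(row=0, col=4): c = 0.6800 + 1.4900i → escape time 2
(row=1, col=0): c = -0.3500 + 0.8300i → escape time 6
(row=1, col=1): c = -0.0925 + 0.8300i → escape time 6
(row=1, col=2): c = 0.1650 + 0.8300i → escape time 5
(row=1, col=3): c = 0.4225 + 0.8300i → escape time 4
(row=1, col=4): c = 0.6800 + 0.8300i → escape time 2
(row=2, col=0): c = -0.3500 + 0.1700i → escape time 6
(row=2, col=1): c = -0.0925 + 0.1700i → escape time 6
(row=2, col=2): c = 0.1650 + 0.1700i → escape time 6
(row=2, col=3): c = 0.4225 + 0.1700i → escape time 6
(row=2, col=4): c = 0.6800 + 0.1700i → escape time 3

Answer: 22222
66542
66663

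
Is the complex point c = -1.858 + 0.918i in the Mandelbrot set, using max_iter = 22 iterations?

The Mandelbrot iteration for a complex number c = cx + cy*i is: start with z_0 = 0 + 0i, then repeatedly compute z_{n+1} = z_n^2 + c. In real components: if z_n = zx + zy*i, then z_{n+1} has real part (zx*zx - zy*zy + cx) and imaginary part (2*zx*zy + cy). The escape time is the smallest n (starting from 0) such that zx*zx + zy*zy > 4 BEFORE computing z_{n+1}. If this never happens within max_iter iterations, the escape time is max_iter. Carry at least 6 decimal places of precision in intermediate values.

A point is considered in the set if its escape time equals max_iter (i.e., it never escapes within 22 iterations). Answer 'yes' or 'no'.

z_0 = 0 + 0i, c = -1.8580 + 0.9180i
Iter 1: z = -1.8580 + 0.9180i, |z|^2 = 4.2949
Escaped at iteration 1

Answer: no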